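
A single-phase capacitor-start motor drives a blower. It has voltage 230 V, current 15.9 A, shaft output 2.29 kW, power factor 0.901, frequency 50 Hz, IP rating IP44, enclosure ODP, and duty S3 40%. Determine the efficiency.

P_out = 2.29 kW = 2290 W
P_in = V·I·cosφ = 230 × 15.9 × 0.901 = 3295 W
η = P_out / P_in = 2290 / 3295 = 0.695 = 69.5%

69.5 %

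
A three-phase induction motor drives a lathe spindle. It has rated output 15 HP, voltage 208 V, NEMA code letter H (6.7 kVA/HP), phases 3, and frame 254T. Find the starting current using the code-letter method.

S_LR = 6.7 × 15 = 100.5 kVA
I_LR = S_LR/(√3·V_L) = 100500/(1.732×208) = 279 A

279 A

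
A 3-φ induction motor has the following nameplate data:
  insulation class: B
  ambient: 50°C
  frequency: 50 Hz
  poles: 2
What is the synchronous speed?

n_s = 120f/p = 120×50/2 = 3000 rpm

3000 rpm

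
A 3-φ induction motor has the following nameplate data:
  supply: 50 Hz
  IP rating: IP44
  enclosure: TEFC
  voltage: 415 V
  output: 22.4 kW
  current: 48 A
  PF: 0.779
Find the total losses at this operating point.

P_in = √3·V·I·cosφ = 1.732×415×48×0.779 = 26877 W
P_out = 22400 W
Losses = P_in − P_out = 26877 − 22400 = 4477 W

4480 W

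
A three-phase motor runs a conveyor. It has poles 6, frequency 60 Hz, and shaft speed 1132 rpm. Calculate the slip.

5.67 %

n_s = 120f/p = 120×60/6 = 1200 rpm
s = (n_s − n)/n_s = (1200 − 1132)/1200 = 0.0567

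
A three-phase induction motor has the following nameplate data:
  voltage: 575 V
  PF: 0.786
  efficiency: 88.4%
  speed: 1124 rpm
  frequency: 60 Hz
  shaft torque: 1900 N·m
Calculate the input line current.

ω = 2π×1124/60 = 117.7 rad/s; P_out = τω = 1900 × 117.7 = 223630 W
P_in = P_out / η = 223630 / 0.884 = 252975 W
I_L = P_in / (√3·V_L·cosφ) = 252975 / (1.732 × 575 × 0.786) = 323 A

323 A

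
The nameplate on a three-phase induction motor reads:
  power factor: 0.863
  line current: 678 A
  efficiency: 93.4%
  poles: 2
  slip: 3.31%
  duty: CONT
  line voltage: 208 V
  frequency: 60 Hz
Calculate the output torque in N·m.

540 N·m

P_in = √3·V·I·cosφ = 1.732 × 208 × 678 × 0.863 = 210791 W
P_out = η·P_in = 0.934 × 210791 = 196879 W
n_s = 120×60/2 = 3600 rpm; n = 3600×(1−0.0331) = 3481 rpm
ω = 2π×3481/60 = 364.5 rad/s
τ = P_out/ω = 196879/364.5 = 540 N·m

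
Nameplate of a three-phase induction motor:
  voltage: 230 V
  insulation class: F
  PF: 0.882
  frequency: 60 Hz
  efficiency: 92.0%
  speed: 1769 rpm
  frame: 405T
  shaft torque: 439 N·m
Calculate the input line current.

252 A

ω = 2π×1769/60 = 185.2 rad/s; P_out = τω = 439 × 185.2 = 81303 W
P_in = P_out / η = 81303 / 0.920 = 88373 W
I_L = P_in / (√3·V_L·cosφ) = 88373 / (1.732 × 230 × 0.882) = 252 A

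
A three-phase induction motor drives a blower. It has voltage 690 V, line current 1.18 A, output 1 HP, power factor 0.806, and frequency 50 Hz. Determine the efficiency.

65.6 %

P_out = 1 × 746 = 746 W
P_in = √3·V_L·I_L·cosφ = 1.732 × 690 × 1.18 × 0.806 = 1137 W
η = P_out / P_in = 746 / 1137 = 0.656 = 65.6%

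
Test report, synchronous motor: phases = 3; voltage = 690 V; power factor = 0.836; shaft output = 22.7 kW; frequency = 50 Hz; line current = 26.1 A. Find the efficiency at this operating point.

87.1 %

P_out = 22.7 kW = 22700 W
P_in = √3·V_L·I_L·cosφ = 1.732 × 690 × 26.1 × 0.836 = 26076 W
η = P_out / P_in = 22700 / 26076 = 0.871 = 87.1%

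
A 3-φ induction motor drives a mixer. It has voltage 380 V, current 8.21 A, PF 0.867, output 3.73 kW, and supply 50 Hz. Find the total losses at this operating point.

955 W

P_in = √3·V·I·cosφ = 1.732×380×8.21×0.867 = 4685 W
P_out = 3730 W
Losses = P_in − P_out = 4685 − 3730 = 955 W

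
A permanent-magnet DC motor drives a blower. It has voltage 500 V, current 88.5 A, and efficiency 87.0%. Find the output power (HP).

51.6 HP

P_in = V·I = 500 × 88.5 = 44250 W
P_out = η·P_in = 0.87 × 44250 = 38498 W
= 38498/746 = 51.6 HP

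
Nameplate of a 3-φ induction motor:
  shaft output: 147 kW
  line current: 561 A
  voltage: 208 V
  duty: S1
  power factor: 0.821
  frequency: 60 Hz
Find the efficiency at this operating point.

88.6 %

P_out = 147 kW = 147000 W
P_in = √3·V_L·I_L·cosφ = 1.732 × 208 × 561 × 0.821 = 165927 W
η = P_out / P_in = 147000 / 165927 = 0.886 = 88.6%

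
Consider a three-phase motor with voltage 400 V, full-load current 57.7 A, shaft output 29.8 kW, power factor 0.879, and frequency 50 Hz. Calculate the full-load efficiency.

84.8 %

P_out = 29.8 kW = 29800 W
P_in = √3·V_L·I_L·cosφ = 1.732 × 400 × 57.7 × 0.879 = 35138 W
η = P_out / P_in = 29800 / 35138 = 0.848 = 84.8%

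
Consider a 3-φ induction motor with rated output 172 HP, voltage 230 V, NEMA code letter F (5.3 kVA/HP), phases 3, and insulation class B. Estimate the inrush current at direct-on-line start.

2290 A

S_LR = 5.3 × 172 = 911.6 kVA
I_LR = S_LR/(√3·V_L) = 911600/(1.732×230) = 2290 A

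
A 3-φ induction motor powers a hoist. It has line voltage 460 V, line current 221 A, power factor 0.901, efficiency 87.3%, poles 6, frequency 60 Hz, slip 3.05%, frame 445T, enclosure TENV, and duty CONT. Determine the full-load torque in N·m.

1140 N·m

P_in = √3·V·I·cosφ = 1.732 × 460 × 221 × 0.901 = 158644 W
P_out = η·P_in = 0.873 × 158644 = 138496 W
n_s = 120×60/6 = 1200 rpm; n = 1200×(1−0.0305) = 1163 rpm
ω = 2π×1163/60 = 121.8 rad/s
τ = P_out/ω = 138496/121.8 = 1140 N·m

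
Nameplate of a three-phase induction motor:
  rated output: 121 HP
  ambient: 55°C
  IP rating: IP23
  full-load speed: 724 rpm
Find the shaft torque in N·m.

P_out = 121 × 746 = 90266 W
ω = 2π × 724/60 = 75.82 rad/s
τ = P_out/ω = 90266/75.82 = 1190 N·m

1190 N·m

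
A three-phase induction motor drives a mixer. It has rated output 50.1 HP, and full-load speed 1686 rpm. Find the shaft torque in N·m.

212 N·m

P_out = 50.1 × 746 = 37375 W
ω = 2π × 1686/60 = 176.6 rad/s
τ = P_out/ω = 37375/176.6 = 212 N·m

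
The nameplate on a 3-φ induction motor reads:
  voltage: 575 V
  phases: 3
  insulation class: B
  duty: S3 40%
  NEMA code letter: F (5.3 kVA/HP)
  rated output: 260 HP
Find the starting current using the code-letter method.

1380 A

S_LR = 5.3 × 260 = 1378 kVA
I_LR = S_LR/(√3·V_L) = 1378000/(1.732×575) = 1380 A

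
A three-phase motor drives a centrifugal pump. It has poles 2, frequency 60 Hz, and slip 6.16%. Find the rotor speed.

3378 rpm

n_s = 120f/p = 120×60/2 = 3600 rpm
n = n_s(1 − s) = 3600 × (1 − 0.0616) = 3378 rpm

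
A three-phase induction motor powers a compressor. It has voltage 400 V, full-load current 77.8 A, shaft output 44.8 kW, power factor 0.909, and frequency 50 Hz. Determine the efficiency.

P_out = 44.8 kW = 44800 W
P_in = √3·V_L·I_L·cosφ = 1.732 × 400 × 77.8 × 0.909 = 48995 W
η = P_out / P_in = 44800 / 48995 = 0.914 = 91.4%

91.4 %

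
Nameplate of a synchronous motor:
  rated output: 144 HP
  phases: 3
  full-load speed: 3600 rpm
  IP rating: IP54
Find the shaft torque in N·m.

P_out = 144 × 746 = 107424 W
ω = 2π × 3600/60 = 377 rad/s
τ = P_out/ω = 107424/377 = 285 N·m

285 N·m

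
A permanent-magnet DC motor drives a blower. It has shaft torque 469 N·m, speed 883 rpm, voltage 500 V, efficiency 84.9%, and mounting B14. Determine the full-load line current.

ω = 2π×883/60 = 92.47 rad/s; P_out = τω = 469 × 92.47 = 43368 W
P_in = P_out / η = 43368 / 0.849 = 51081 W
I = P_in / V = 51081 / 500 = 102 A

102 A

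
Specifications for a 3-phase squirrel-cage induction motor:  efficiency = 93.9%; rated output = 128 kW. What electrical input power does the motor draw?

P_out = 128000 W
P_in = P_out/η = 128000/0.939 = 136315 W = 136 kW

136 kW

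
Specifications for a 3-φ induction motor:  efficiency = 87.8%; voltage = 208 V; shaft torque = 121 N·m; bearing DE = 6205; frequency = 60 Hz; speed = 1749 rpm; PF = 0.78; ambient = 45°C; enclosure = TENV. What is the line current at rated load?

ω = 2π×1749/60 = 183.2 rad/s; P_out = τω = 121 × 183.2 = 22167 W
P_in = P_out / η = 22167 / 0.878 = 25247 W
I_L = P_in / (√3·V_L·cosφ) = 25247 / (1.732 × 208 × 0.78) = 89.8 A

89.8 A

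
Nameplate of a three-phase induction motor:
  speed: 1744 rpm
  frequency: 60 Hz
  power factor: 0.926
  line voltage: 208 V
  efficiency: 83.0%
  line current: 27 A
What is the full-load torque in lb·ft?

30.2 lb·ft

P_in = √3·V·I·cosφ = 1.732 × 208 × 27 × 0.926 = 9007 W
P_out = η·P_in = 0.83 × 9007 = 7476 W
n = 1744 rpm
ω = 2π×1744/60 = 182.6 rad/s
τ = P_out/ω = 7476/182.6 = 40.94 N·m
In lb·ft: 40.94/1.356 = 30.2 lb·ft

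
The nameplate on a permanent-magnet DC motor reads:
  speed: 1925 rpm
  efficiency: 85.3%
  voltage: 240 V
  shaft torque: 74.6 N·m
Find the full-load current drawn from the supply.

ω = 2π×1925/60 = 201.6 rad/s; P_out = τω = 74.6 × 201.6 = 15039 W
P_in = P_out / η = 15039 / 0.853 = 17631 W
I = P_in / V = 17631 / 240 = 73.5 A

73.5 A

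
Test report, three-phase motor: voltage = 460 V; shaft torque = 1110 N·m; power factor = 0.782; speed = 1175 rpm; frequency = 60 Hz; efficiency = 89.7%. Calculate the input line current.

ω = 2π×1175/60 = 123 rad/s; P_out = τω = 1110 × 123 = 136530 W
P_in = P_out / η = 136530 / 0.897 = 152207 W
I_L = P_in / (√3·V_L·cosφ) = 152207 / (1.732 × 460 × 0.782) = 244 A

244 A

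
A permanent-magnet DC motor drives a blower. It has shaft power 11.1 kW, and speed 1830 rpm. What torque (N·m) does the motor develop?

ω = 2π × 1830/60 = 191.6 rad/s
τ = P/ω = 11100/191.6 = 57.9 N·m

57.9 N·m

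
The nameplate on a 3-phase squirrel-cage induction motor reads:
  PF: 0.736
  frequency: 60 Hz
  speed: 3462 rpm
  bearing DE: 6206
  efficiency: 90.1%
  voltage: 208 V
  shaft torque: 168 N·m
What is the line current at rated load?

255 A

ω = 2π×3462/60 = 362.5 rad/s; P_out = τω = 168 × 362.5 = 60900 W
P_in = P_out / η = 60900 / 0.901 = 67592 W
I_L = P_in / (√3·V_L·cosφ) = 67592 / (1.732 × 208 × 0.736) = 255 A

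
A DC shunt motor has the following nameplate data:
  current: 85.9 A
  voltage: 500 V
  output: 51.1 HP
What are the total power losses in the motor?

P_in = V·I = 500×85.9 = 42950 W
P_out = 51.1×746 = 38121 W
Losses = P_in − P_out = 42950 − 38121 = 4829 W

4.83 kW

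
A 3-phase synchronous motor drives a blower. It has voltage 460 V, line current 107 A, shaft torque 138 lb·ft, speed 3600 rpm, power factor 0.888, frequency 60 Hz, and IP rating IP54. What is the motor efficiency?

τ = 138 lb·ft × 1.356 = 187.1 N·m
ω = 2π × 3600/60 = 377 rad/s; P_out = τω = 187.1 × 377 = 70537 W
P_in = √3·V_L·I_L·cosφ = 1.732 × 460 × 107 × 0.888 = 75701 W
η = P_out / P_in = 70537 / 75701 = 0.932 = 93.2%

93.2 %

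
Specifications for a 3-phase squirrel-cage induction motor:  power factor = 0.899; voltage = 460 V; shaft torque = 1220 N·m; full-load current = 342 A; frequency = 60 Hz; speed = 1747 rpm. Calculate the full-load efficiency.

91.1 %

ω = 2π × 1747/60 = 182.9 rad/s; P_out = τω = 1220 × 182.9 = 223138 W
P_in = √3·V_L·I_L·cosφ = 1.732 × 460 × 342 × 0.899 = 244958 W
η = P_out / P_in = 223138 / 244958 = 0.911 = 91.1%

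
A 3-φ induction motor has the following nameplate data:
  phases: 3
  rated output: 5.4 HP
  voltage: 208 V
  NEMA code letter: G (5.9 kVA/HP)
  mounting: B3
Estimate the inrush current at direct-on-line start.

88.4 A

S_LR = 5.9 × 5.4 = 31.86 kVA
I_LR = S_LR/(√3·V_L) = 31860/(1.732×208) = 88.4 A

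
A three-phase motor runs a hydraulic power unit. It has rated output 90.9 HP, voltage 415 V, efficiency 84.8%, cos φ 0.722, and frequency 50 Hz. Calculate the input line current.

P_out = 90.9 × 746 = 67811 W
P_in = P_out / η = 67811 / 0.848 = 79966 W
I_L = P_in / (√3·V_L·cosφ) = 79966 / (1.732 × 415 × 0.722) = 154 A

154 A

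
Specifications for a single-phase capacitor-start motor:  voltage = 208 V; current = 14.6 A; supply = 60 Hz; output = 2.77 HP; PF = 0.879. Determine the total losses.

603 W

P_in = V·I·cosφ = 208×14.6×0.879 = 2669 W
P_out = 2.77×746 = 2066 W
Losses = P_in − P_out = 2669 − 2066 = 603 W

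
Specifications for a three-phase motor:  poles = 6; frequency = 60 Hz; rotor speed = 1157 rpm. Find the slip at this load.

3.58 %

n_s = 120f/p = 120×60/6 = 1200 rpm
s = (n_s − n)/n_s = (1200 − 1157)/1200 = 0.0358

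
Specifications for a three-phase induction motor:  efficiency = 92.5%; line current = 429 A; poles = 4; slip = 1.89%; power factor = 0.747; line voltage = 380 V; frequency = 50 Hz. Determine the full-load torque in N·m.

1270 N·m

P_in = √3·V·I·cosφ = 1.732 × 380 × 429 × 0.747 = 210916 W
P_out = η·P_in = 0.925 × 210916 = 195097 W
n_s = 120×50/4 = 1500 rpm; n = 1500×(1−0.0189) = 1472 rpm
ω = 2π×1472/60 = 154.1 rad/s
τ = P_out/ω = 195097/154.1 = 1270 N·m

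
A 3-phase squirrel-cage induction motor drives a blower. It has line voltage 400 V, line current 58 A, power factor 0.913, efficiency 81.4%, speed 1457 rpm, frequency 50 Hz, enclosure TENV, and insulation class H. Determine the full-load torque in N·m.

196 N·m

P_in = √3·V·I·cosφ = 1.732 × 400 × 58 × 0.913 = 36687 W
P_out = η·P_in = 0.814 × 36687 = 29863 W
n = 1457 rpm
ω = 2π×1457/60 = 152.6 rad/s
τ = P_out/ω = 29863/152.6 = 196 N·m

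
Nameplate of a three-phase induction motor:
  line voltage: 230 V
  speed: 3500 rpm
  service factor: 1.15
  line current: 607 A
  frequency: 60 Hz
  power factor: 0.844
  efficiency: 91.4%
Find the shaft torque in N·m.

P_in = √3·V·I·cosφ = 1.732 × 230 × 607 × 0.844 = 204083 W
P_out = η·P_in = 0.914 × 204083 = 186532 W
n = 3500 rpm
ω = 2π×3500/60 = 366.5 rad/s
τ = P_out/ω = 186532/366.5 = 509 N·m

509 N·m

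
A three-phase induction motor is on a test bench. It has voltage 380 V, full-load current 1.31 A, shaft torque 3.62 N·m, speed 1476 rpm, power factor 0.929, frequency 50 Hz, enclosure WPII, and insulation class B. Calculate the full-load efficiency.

ω = 2π × 1476/60 = 154.6 rad/s; P_out = τω = 3.62 × 154.6 = 560 W
P_in = √3·V_L·I_L·cosφ = 1.732 × 380 × 1.31 × 0.929 = 801 W
η = P_out / P_in = 560 / 801 = 0.699 = 69.9%

69.9 %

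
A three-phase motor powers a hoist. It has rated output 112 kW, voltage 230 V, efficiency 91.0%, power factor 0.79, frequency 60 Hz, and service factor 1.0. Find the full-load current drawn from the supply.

391 A

P_out = 112 kW = 112000 W
P_in = P_out / η = 112000 / 0.910 = 123077 W
I_L = P_in / (√3·V_L·cosφ) = 123077 / (1.732 × 230 × 0.79) = 391 A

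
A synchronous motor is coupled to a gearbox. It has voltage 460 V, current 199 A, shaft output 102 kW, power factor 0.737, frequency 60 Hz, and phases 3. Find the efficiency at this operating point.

P_out = 102 kW = 102000 W
P_in = √3·V_L·I_L·cosφ = 1.732 × 460 × 199 × 0.737 = 116849 W
η = P_out / P_in = 102000 / 116849 = 0.873 = 87.3%

87.3 %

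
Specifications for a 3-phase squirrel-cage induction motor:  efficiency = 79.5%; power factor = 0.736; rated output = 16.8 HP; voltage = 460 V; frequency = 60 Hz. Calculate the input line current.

P_out = 16.8 × 746 = 12533 W
P_in = P_out / η = 12533 / 0.795 = 15765 W
I_L = P_in / (√3·V_L·cosφ) = 15765 / (1.732 × 460 × 0.736) = 26.9 A

26.9 A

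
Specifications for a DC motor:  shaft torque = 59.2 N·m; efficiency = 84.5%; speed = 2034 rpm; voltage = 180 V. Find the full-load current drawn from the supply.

82.9 A

ω = 2π×2034/60 = 213 rad/s; P_out = τω = 59.2 × 213 = 12610 W
P_in = P_out / η = 12610 / 0.845 = 14923 W
I = P_in / V = 14923 / 180 = 82.9 A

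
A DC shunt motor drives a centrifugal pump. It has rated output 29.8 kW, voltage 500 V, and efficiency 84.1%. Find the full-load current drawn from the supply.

70.9 A

P_out = 29.8 kW = 29800 W
P_in = P_out / η = 29800 / 0.841 = 35434 W
I = P_in / V = 35434 / 500 = 70.9 A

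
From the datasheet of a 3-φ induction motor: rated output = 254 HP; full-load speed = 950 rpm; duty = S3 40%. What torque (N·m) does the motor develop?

P_out = 254 × 746 = 189484 W
ω = 2π × 950/60 = 99.48 rad/s
τ = P_out/ω = 189484/99.48 = 1900 N·m

1900 N·m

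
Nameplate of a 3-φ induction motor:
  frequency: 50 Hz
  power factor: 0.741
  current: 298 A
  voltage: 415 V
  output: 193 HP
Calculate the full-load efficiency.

P_out = 193 × 746 = 143978 W
P_in = √3·V_L·I_L·cosφ = 1.732 × 415 × 298 × 0.741 = 158720 W
η = P_out / P_in = 143978 / 158720 = 0.907 = 90.7%

90.7 %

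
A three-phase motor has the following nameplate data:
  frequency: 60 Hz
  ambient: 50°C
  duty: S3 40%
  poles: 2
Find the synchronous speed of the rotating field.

3600 rpm

n_s = 120f/p = 120×60/2 = 3600 rpm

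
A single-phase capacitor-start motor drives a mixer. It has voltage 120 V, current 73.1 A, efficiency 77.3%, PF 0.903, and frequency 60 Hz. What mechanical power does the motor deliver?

P_in = V·I·cosφ = 120 × 73.1 × 0.903 = 7921 W
P_out = η·P_in = 0.773 × 7921 = 6123 W

6.12 kW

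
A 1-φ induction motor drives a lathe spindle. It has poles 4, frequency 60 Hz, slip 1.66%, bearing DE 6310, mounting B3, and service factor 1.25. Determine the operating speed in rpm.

n_s = 120f/p = 120×60/4 = 1800 rpm
n = n_s(1 − s) = 1800 × (1 − 0.0166) = 1770 rpm

1770 rpm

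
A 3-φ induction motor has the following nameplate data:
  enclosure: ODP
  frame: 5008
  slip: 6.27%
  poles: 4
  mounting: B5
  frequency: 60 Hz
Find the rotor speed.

1687 rpm

n_s = 120f/p = 120×60/4 = 1800 rpm
n = n_s(1 − s) = 1800 × (1 − 0.0627) = 1687 rpm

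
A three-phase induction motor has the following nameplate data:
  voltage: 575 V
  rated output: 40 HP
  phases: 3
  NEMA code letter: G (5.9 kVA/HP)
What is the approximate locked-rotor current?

S_LR = 5.9 × 40 = 236 kVA
I_LR = S_LR/(√3·V_L) = 236000/(1.732×575) = 237 A

237 A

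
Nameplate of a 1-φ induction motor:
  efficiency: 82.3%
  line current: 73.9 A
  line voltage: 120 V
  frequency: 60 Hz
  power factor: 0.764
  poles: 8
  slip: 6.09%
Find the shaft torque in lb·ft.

P_in = V·I·cosφ = 120 × 73.9 × 0.764 = 6775 W
P_out = η·P_in = 0.823 × 6775 = 5576 W
n_s = 120×60/8 = 900 rpm; n = 900×(1−0.0609) = 845 rpm
ω = 2π×845/60 = 88.49 rad/s
τ = P_out/ω = 5576/88.49 = 63.01 N·m
In lb·ft: 63.01/1.356 = 46.5 lb·ft

46.5 lb·ft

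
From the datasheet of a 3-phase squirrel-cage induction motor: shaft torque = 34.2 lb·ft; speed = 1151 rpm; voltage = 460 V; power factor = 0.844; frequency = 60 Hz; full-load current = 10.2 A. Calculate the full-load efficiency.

81.5 %

τ = 34.2 lb·ft × 1.356 = 46.38 N·m
ω = 2π × 1151/60 = 120.5 rad/s; P_out = τω = 46.38 × 120.5 = 5589 W
P_in = √3·V_L·I_L·cosφ = 1.732 × 460 × 10.2 × 0.844 = 6859 W
η = P_out / P_in = 5589 / 6859 = 0.815 = 81.5%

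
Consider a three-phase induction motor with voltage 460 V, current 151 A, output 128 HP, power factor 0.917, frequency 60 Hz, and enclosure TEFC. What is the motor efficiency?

P_out = 128 × 746 = 95488 W
P_in = √3·V_L·I_L·cosφ = 1.732 × 460 × 151 × 0.917 = 110319 W
η = P_out / P_in = 95488 / 110319 = 0.866 = 86.6%

86.6 %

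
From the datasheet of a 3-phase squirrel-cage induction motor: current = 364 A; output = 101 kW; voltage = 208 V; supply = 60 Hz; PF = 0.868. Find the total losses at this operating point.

P_in = √3·V·I·cosφ = 1.732×208×364×0.868 = 113824 W
P_out = 101000 W
Losses = P_in − P_out = 113824 − 101000 = 12824 W

12.8 kW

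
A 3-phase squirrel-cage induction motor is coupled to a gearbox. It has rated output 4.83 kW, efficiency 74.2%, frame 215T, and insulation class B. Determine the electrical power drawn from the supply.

6.51 kW

P_out = 4830 W
P_in = P_out/η = 4830/0.742 = 6509 W = 6.51 kW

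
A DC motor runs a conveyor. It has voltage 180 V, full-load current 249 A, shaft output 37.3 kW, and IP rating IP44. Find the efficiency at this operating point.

83.2 %

P_out = 37.3 kW = 37300 W
P_in = V·I = 180 × 249 = 44820 W
η = P_out / P_in = 37300 / 44820 = 0.832 = 83.2%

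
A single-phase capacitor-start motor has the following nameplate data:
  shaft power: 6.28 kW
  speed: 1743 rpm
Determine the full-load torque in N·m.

ω = 2π × 1743/60 = 182.5 rad/s
τ = P/ω = 6280/182.5 = 34.4 N·m

34.4 N·m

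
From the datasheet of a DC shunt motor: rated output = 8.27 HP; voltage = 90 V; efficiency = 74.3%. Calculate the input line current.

P_out = 8.27 × 746 = 6169 W
P_in = P_out / η = 6169 / 0.743 = 8303 W
I = P_in / V = 8303 / 90 = 92.3 A

92.3 A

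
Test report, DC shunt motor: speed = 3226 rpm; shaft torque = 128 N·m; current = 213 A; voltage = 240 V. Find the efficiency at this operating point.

ω = 2π × 3226/60 = 337.8 rad/s; P_out = τω = 128 × 337.8 = 43238 W
P_in = V·I = 240 × 213 = 51120 W
η = P_out / P_in = 43238 / 51120 = 0.846 = 84.6%

84.6 %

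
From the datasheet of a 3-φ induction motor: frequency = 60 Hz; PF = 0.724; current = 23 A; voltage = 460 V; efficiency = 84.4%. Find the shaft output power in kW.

P_in = √3·V·I·cosφ = 1.732 × 460 × 23 × 0.724 = 13267 W
P_out = η·P_in = 0.844 × 13267 = 11197 W

11.2 kW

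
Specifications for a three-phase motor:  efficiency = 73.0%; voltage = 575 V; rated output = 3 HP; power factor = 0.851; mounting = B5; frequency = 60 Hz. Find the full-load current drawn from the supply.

3.62 A

P_out = 3 × 746 = 2238 W
P_in = P_out / η = 2238 / 0.730 = 3066 W
I_L = P_in / (√3·V_L·cosφ) = 3066 / (1.732 × 575 × 0.851) = 3.62 A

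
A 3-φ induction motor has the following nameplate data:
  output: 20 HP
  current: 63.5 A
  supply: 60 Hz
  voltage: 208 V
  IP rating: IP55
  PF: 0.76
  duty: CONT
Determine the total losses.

P_in = √3·V·I·cosφ = 1.732×208×63.5×0.76 = 17386 W
P_out = 20×746 = 14920 W
Losses = P_in − P_out = 17386 − 14920 = 2466 W

2470 W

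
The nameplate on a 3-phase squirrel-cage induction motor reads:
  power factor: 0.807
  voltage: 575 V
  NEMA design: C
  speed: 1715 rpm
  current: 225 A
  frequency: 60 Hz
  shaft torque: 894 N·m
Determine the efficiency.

ω = 2π × 1715/60 = 179.6 rad/s; P_out = τω = 894 × 179.6 = 160562 W
P_in = √3·V_L·I_L·cosφ = 1.732 × 575 × 225 × 0.807 = 180831 W
η = P_out / P_in = 160562 / 180831 = 0.888 = 88.8%

88.8 %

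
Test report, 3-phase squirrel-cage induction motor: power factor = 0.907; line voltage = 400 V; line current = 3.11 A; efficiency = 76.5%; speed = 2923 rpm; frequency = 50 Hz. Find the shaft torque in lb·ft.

3.6 lb·ft

P_in = √3·V·I·cosφ = 1.732 × 400 × 3.11 × 0.907 = 1954 W
P_out = η·P_in = 0.765 × 1954 = 1495 W
n = 2923 rpm
ω = 2π×2923/60 = 306.1 rad/s
τ = P_out/ω = 1495/306.1 = 4.884 N·m
In lb·ft: 4.884/1.356 = 3.6 lb·ft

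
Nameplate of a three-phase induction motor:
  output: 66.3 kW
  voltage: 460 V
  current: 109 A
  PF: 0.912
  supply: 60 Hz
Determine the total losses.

12900 W

P_in = √3·V·I·cosφ = 1.732×460×109×0.912 = 79200 W
P_out = 66300 W
Losses = P_in − P_out = 79200 − 66300 = 12900 W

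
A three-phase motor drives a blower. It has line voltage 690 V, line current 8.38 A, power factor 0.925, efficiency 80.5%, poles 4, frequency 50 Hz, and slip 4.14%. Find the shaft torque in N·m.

P_in = √3·V·I·cosφ = 1.732 × 690 × 8.38 × 0.925 = 9264 W
P_out = η·P_in = 0.805 × 9264 = 7458 W
n_s = 120×50/4 = 1500 rpm; n = 1500×(1−0.0414) = 1438 rpm
ω = 2π×1438/60 = 150.6 rad/s
τ = P_out/ω = 7458/150.6 = 49.5 N·m

49.5 N·m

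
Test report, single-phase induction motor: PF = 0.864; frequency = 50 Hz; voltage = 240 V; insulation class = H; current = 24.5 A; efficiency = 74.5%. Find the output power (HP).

5.07 HP

P_in = V·I·cosφ = 240 × 24.5 × 0.864 = 5080 W
P_out = η·P_in = 0.745 × 5080 = 3785 W
= 3785/746 = 5.07 HP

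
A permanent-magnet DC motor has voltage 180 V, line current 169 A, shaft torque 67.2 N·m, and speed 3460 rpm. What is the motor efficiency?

ω = 2π × 3460/60 = 362.3 rad/s; P_out = τω = 67.2 × 362.3 = 24347 W
P_in = V·I = 180 × 169 = 30420 W
η = P_out / P_in = 24347 / 30420 = 0.800 = 80.0%

80.0 %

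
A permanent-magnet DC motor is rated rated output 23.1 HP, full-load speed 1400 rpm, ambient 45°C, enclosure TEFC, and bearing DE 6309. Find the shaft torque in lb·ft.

P_out = 23.1 × 746 = 17233 W
ω = 2π × 1400/60 = 146.6 rad/s
τ = P_out/ω = 17233/146.6 = 117.6 N·m
In lb·ft: 117.6/1.356 = 86.7 lb·ft

86.7 lb·ft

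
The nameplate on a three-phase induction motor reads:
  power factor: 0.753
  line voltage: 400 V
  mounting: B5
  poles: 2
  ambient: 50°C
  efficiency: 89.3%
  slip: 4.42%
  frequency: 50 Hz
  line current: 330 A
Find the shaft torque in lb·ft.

378 lb·ft

P_in = √3·V·I·cosφ = 1.732 × 400 × 330 × 0.753 = 172154 W
P_out = η·P_in = 0.893 × 172154 = 153734 W
n_s = 120×50/2 = 3000 rpm; n = 3000×(1−0.0442) = 2867 rpm
ω = 2π×2867/60 = 300.2 rad/s
τ = P_out/ω = 153734/300.2 = 512.1 N·m
In lb·ft: 512.1/1.356 = 378 lb·ft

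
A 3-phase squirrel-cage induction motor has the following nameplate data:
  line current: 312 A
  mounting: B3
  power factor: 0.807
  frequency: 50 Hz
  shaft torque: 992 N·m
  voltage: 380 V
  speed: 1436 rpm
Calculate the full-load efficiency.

ω = 2π × 1436/60 = 150.4 rad/s; P_out = τω = 992 × 150.4 = 149197 W
P_in = √3·V_L·I_L·cosφ = 1.732 × 380 × 312 × 0.807 = 165714 W
η = P_out / P_in = 149197 / 165714 = 0.900 = 90.0%

90.0 %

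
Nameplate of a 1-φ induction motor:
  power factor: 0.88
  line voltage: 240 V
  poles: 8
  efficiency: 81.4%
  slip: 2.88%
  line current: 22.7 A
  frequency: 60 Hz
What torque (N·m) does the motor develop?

P_in = V·I·cosφ = 240 × 22.7 × 0.88 = 4794 W
P_out = η·P_in = 0.814 × 4794 = 3902 W
n_s = 120×60/8 = 900 rpm; n = 900×(1−0.0288) = 874 rpm
ω = 2π×874/60 = 91.53 rad/s
τ = P_out/ω = 3902/91.53 = 42.6 N·m

42.6 N·m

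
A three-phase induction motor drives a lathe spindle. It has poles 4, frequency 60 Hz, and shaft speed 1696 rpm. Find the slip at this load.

5.78 %

n_s = 120f/p = 120×60/4 = 1800 rpm
s = (n_s − n)/n_s = (1800 − 1696)/1800 = 0.0578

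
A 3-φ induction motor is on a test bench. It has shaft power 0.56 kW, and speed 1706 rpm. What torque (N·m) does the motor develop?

3.13 N·m

ω = 2π × 1706/60 = 178.7 rad/s
τ = P/ω = 560/178.7 = 3.13 N·m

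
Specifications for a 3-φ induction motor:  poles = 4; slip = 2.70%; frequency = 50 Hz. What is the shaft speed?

1460 rpm

n_s = 120f/p = 120×50/4 = 1500 rpm
n = n_s(1 − s) = 1500 × (1 − 0.027) = 1460 rpm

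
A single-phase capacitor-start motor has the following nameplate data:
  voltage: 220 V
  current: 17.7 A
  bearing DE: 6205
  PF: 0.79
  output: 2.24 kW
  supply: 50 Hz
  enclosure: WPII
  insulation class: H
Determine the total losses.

836 W

P_in = V·I·cosφ = 220×17.7×0.79 = 3076 W
P_out = 2240 W
Losses = P_in − P_out = 3076 − 2240 = 836 W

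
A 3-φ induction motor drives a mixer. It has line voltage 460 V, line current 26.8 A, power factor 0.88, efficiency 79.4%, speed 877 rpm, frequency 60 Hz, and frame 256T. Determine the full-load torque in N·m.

162 N·m

P_in = √3·V·I·cosφ = 1.732 × 460 × 26.8 × 0.88 = 18790 W
P_out = η·P_in = 0.794 × 18790 = 14919 W
n = 877 rpm
ω = 2π×877/60 = 91.84 rad/s
τ = P_out/ω = 14919/91.84 = 162 N·m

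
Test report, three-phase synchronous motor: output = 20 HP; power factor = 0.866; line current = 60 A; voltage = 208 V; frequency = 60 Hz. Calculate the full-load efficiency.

P_out = 20 × 746 = 14920 W
P_in = √3·V_L·I_L·cosφ = 1.732 × 208 × 60 × 0.866 = 18719 W
η = P_out / P_in = 14920 / 18719 = 0.797 = 79.7%

79.7 %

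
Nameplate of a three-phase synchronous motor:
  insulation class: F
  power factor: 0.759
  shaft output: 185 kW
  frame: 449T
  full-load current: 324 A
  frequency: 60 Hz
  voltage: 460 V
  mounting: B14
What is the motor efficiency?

P_out = 185 kW = 185000 W
P_in = √3·V_L·I_L·cosφ = 1.732 × 460 × 324 × 0.759 = 195926 W
η = P_out / P_in = 185000 / 195926 = 0.944 = 94.4%

94.4 %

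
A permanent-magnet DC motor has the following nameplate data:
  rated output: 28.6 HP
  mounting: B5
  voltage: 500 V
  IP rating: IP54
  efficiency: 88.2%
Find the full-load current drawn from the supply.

P_out = 28.6 × 746 = 21336 W
P_in = P_out / η = 21336 / 0.882 = 24190 W
I = P_in / V = 24190 / 500 = 48.4 A

48.4 A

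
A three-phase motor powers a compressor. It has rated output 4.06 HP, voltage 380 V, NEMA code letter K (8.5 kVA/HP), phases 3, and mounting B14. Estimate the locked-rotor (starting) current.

S_LR = 8.5 × 4.06 = 34.51 kVA
I_LR = S_LR/(√3·V_L) = 34510/(1.732×380) = 52.4 A

52.4 A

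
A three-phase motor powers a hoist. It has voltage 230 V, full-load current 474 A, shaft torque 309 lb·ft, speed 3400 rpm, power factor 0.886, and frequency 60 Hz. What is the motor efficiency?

τ = 309 lb·ft × 1.356 = 419 N·m
ω = 2π × 3400/60 = 356 rad/s; P_out = τω = 419 × 356 = 149164 W
P_in = √3·V_L·I_L·cosφ = 1.732 × 230 × 474 × 0.886 = 167297 W
η = P_out / P_in = 149164 / 167297 = 0.892 = 89.2%

89.2 %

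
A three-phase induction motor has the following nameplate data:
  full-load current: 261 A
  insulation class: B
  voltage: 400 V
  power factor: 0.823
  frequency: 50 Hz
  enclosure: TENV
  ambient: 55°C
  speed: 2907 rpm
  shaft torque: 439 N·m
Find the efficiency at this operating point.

ω = 2π × 2907/60 = 304.4 rad/s; P_out = τω = 439 × 304.4 = 133632 W
P_in = √3·V_L·I_L·cosφ = 1.732 × 400 × 261 × 0.823 = 148816 W
η = P_out / P_in = 133632 / 148816 = 0.898 = 89.8%

89.8 %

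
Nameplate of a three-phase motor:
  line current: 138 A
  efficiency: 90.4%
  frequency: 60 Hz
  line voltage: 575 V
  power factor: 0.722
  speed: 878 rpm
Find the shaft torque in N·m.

P_in = √3·V·I·cosφ = 1.732 × 575 × 138 × 0.722 = 99227 W
P_out = η·P_in = 0.904 × 99227 = 89701 W
n = 878 rpm
ω = 2π×878/60 = 91.94 rad/s
τ = P_out/ω = 89701/91.94 = 976 N·m

976 N·m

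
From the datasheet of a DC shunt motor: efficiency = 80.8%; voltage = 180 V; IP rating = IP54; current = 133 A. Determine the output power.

19.3 kW

P_in = V·I = 180 × 133 = 23940 W
P_out = η·P_in = 0.808 × 23940 = 19344 W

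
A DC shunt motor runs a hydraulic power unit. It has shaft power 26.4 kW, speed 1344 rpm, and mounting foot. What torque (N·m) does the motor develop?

188 N·m

ω = 2π × 1344/60 = 140.7 rad/s
τ = P/ω = 26400/140.7 = 188 N·m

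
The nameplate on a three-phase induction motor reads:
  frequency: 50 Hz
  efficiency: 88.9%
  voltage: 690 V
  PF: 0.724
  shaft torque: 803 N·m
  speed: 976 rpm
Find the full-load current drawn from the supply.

107 A

ω = 2π×976/60 = 102.2 rad/s; P_out = τω = 803 × 102.2 = 82067 W
P_in = P_out / η = 82067 / 0.889 = 92314 W
I_L = P_in / (√3·V_L·cosφ) = 92314 / (1.732 × 690 × 0.724) = 107 A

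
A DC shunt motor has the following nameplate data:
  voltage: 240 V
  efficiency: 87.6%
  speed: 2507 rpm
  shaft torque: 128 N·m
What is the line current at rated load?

ω = 2π×2507/60 = 262.5 rad/s; P_out = τω = 128 × 262.5 = 33600 W
P_in = P_out / η = 33600 / 0.876 = 38356 W
I = P_in / V = 38356 / 240 = 160 A

160 A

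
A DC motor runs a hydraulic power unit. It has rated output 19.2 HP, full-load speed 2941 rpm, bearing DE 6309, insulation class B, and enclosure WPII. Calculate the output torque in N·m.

P_out = 19.2 × 746 = 14323 W
ω = 2π × 2941/60 = 308 rad/s
τ = P_out/ω = 14323/308 = 46.5 N·m

46.5 N·m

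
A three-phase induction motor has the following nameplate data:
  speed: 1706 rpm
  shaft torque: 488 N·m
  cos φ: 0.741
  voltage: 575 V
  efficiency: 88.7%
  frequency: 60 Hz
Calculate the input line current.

ω = 2π×1706/60 = 178.7 rad/s; P_out = τω = 488 × 178.7 = 87206 W
P_in = P_out / η = 87206 / 0.887 = 98316 W
I_L = P_in / (√3·V_L·cosφ) = 98316 / (1.732 × 575 × 0.741) = 133 A

133 A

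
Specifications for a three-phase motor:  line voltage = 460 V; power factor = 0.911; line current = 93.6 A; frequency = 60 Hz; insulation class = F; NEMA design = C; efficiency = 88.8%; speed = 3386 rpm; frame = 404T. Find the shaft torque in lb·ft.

P_in = √3·V·I·cosφ = 1.732 × 460 × 93.6 × 0.911 = 67936 W
P_out = η·P_in = 0.888 × 67936 = 60327 W
n = 3386 rpm
ω = 2π×3386/60 = 354.6 rad/s
τ = P_out/ω = 60327/354.6 = 170.1 N·m
In lb·ft: 170.1/1.356 = 125 lb·ft

125 lb·ft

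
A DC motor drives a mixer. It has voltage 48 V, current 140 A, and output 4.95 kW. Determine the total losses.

1.77 kW

P_in = V·I = 48×140 = 6720 W
P_out = 4950 W
Losses = P_in − P_out = 6720 − 4950 = 1770 W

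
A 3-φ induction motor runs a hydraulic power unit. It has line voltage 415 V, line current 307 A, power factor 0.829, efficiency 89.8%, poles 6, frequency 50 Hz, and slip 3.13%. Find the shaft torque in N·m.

P_in = √3·V·I·cosφ = 1.732 × 415 × 307 × 0.829 = 182932 W
P_out = η·P_in = 0.898 × 182932 = 164273 W
n_s = 120×50/6 = 1000 rpm; n = 1000×(1−0.0313) = 969 rpm
ω = 2π×969/60 = 101.5 rad/s
τ = P_out/ω = 164273/101.5 = 1620 N·m

1620 N·m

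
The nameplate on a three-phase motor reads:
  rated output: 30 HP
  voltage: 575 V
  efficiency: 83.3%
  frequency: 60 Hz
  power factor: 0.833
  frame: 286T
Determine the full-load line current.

P_out = 30 × 746 = 22380 W
P_in = P_out / η = 22380 / 0.833 = 26867 W
I_L = P_in / (√3·V_L·cosφ) = 26867 / (1.732 × 575 × 0.833) = 32.4 A

32.4 A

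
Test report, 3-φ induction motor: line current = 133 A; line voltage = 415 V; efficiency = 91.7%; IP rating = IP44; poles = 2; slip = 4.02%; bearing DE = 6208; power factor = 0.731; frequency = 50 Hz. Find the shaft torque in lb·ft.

P_in = √3·V·I·cosφ = 1.732 × 415 × 133 × 0.731 = 69882 W
P_out = η·P_in = 0.917 × 69882 = 64082 W
n_s = 120×50/2 = 3000 rpm; n = 3000×(1−0.0402) = 2879 rpm
ω = 2π×2879/60 = 301.5 rad/s
τ = P_out/ω = 64082/301.5 = 212.5 N·m
In lb·ft: 212.5/1.356 = 157 lb·ft

157 lb·ft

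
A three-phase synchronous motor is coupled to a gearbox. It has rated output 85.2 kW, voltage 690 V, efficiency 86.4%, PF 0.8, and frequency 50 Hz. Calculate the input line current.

103 A

P_out = 85.2 kW = 85200 W
P_in = P_out / η = 85200 / 0.864 = 98611 W
I_L = P_in / (√3·V_L·cosφ) = 98611 / (1.732 × 690 × 0.8) = 103 A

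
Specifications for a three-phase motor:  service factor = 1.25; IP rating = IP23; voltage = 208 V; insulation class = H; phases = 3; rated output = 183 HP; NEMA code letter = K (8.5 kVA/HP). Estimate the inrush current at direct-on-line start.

4320 A

S_LR = 8.5 × 183 = 1555.5 kVA
I_LR = S_LR/(√3·V_L) = 1555500/(1.732×208) = 4320 A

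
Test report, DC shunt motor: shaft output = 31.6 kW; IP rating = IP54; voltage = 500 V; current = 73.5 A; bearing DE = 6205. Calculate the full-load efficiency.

P_out = 31.6 kW = 31600 W
P_in = V·I = 500 × 73.5 = 36750 W
η = P_out / P_in = 31600 / 36750 = 0.860 = 86.0%

86.0 %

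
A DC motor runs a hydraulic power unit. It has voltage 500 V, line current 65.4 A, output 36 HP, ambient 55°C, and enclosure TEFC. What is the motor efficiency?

82.1 %

P_out = 36 × 746 = 26856 W
P_in = V·I = 500 × 65.4 = 32700 W
η = P_out / P_in = 26856 / 32700 = 0.821 = 82.1%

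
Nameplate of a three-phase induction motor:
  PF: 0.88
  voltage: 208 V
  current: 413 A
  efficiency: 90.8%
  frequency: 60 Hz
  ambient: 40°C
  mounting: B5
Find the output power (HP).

P_in = √3·V·I·cosφ = 1.732 × 208 × 413 × 0.88 = 130931 W
P_out = η·P_in = 0.908 × 130931 = 118885 W
= 118885/746 = 159 HP

159 HP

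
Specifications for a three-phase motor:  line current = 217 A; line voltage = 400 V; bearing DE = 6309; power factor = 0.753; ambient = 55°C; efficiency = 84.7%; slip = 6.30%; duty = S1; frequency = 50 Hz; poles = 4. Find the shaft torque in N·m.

P_in = √3·V·I·cosφ = 1.732 × 400 × 217 × 0.753 = 113204 W
P_out = η·P_in = 0.847 × 113204 = 95884 W
n_s = 120×50/4 = 1500 rpm; n = 1500×(1−0.063) = 1406 rpm
ω = 2π×1406/60 = 147.2 rad/s
τ = P_out/ω = 95884/147.2 = 651 N·m

651 N·m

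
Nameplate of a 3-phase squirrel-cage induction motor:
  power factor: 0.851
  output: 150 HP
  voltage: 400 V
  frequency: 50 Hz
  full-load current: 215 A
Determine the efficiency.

88.3 %

P_out = 150 × 746 = 111900 W
P_in = √3·V_L·I_L·cosφ = 1.732 × 400 × 215 × 0.851 = 126758 W
η = P_out / P_in = 111900 / 126758 = 0.883 = 88.3%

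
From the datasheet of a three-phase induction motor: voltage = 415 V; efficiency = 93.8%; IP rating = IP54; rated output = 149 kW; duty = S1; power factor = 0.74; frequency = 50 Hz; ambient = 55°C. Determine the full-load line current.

299 A

P_out = 149 kW = 149000 W
P_in = P_out / η = 149000 / 0.938 = 158849 W
I_L = P_in / (√3·V_L·cosφ) = 158849 / (1.732 × 415 × 0.74) = 299 A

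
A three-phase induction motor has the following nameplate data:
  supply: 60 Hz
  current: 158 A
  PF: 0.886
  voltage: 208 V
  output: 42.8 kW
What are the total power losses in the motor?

P_in = √3·V·I·cosφ = 1.732×208×158×0.886 = 50432 W
P_out = 42800 W
Losses = P_in − P_out = 50432 − 42800 = 7632 W

7.63 kW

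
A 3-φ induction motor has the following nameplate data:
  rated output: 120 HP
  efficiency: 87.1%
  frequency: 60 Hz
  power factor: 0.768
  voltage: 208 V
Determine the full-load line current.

371 A

P_out = 120 × 746 = 89520 W
P_in = P_out / η = 89520 / 0.871 = 102778 W
I_L = P_in / (√3·V_L·cosφ) = 102778 / (1.732 × 208 × 0.768) = 371 A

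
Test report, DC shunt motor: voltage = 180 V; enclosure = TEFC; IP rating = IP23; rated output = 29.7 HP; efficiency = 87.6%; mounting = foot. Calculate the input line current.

141 A

P_out = 29.7 × 746 = 22156 W
P_in = P_out / η = 22156 / 0.876 = 25292 W
I = P_in / V = 25292 / 180 = 141 A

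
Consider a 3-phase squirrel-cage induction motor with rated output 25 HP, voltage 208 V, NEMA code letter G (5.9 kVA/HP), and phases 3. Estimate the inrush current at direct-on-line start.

S_LR = 5.9 × 25 = 147.5 kVA
I_LR = S_LR/(√3·V_L) = 147500/(1.732×208) = 409 A

409 A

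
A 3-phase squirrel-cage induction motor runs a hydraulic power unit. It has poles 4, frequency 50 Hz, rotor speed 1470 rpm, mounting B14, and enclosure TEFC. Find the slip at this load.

2.0 %

n_s = 120f/p = 120×50/4 = 1500 rpm
s = (n_s − n)/n_s = (1500 − 1470)/1500 = 0.0200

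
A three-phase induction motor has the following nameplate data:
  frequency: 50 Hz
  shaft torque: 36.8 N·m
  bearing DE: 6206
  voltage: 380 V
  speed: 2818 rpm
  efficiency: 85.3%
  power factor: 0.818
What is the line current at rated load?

23.6 A

ω = 2π×2818/60 = 295.1 rad/s; P_out = τω = 36.8 × 295.1 = 10860 W
P_in = P_out / η = 10860 / 0.853 = 12732 W
I_L = P_in / (√3·V_L·cosφ) = 12732 / (1.732 × 380 × 0.818) = 23.6 A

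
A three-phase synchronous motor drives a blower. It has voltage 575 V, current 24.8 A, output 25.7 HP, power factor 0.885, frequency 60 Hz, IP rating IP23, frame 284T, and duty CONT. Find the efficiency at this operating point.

P_out = 25.7 × 746 = 19172 W
P_in = √3·V_L·I_L·cosφ = 1.732 × 575 × 24.8 × 0.885 = 21858 W
η = P_out / P_in = 19172 / 21858 = 0.877 = 87.7%

87.7 %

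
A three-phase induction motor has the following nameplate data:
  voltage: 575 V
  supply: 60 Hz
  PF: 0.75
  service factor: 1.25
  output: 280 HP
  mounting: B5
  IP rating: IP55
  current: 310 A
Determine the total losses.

P_in = √3·V·I·cosφ = 1.732×575×310×0.75 = 231547 W
P_out = 280×746 = 208880 W
Losses = P_in − P_out = 231547 − 208880 = 22667 W

22.7 kW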